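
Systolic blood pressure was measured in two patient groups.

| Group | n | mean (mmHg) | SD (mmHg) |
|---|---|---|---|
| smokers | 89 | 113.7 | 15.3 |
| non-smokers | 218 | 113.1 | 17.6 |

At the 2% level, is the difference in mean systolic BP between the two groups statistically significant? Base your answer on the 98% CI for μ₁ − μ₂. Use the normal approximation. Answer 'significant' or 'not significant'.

Per-group SEs: s₁/√n₁ = 15.3/√89 = 1.6218, s₂/√n₂ = 17.6/√218 = 1.1920.
Unpooled SE of the difference: √(2.63023524 + 1.420864) = 2.0127.
Margin of error = z* · SE = 2.326 × 2.0127 = 4.6815.
x̄₁ − x̄₂ = 113.7 − 113.1 = 0.6000.
CI: 0.6000 ± 4.6815 = (-4.0815, 5.2815).
The interval (-4.0815, 5.2815) contains 0, so the difference is not significant.

not significant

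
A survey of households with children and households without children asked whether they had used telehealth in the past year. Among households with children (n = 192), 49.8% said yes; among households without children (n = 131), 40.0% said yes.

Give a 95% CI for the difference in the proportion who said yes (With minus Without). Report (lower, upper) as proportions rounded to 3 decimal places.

The two standard errors are √(0.4980×0.5020/192) = 0.03608 and √(0.4000×0.6000/131) = 0.04280.
Because the samples are independent, SE_diff = √(0.03608² + 0.04280²) = 0.05598.
Using z* = 1.960 for 95%, ME = 1.960 × 0.05598 = 0.10972.
p̂₁ − p̂₂ = 0.0980; interval 0.0980 ± 0.10972 gives (-0.012, 0.208).

(-0.012, 0.208)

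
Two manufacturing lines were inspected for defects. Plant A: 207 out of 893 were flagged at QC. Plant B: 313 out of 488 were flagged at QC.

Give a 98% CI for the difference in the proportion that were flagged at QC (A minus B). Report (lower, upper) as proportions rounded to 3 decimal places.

Sample proportions: 207/893 = 0.2318, 313/488 = 0.6414.
Each SE is √(p̂(1−p̂)/n): √(0.2318·0.7682/893) = 0.01412 and √(0.6414·0.3586/488) = 0.02171.
SE(p̂₁ − p̂₂) = √(SE₁² + SE₂²) = √(0.0001993744 + 0.0004713241) = 0.02590, since the two samples are independent.
At 98% confidence z* = 2.326; margin = 2.326 × 0.02590 = 0.06024.
The difference is 0.2318 − 0.6414 = -0.4096, so the interval is -0.4096 ± 0.06024 = (-0.470, -0.349).

(-0.470, -0.349)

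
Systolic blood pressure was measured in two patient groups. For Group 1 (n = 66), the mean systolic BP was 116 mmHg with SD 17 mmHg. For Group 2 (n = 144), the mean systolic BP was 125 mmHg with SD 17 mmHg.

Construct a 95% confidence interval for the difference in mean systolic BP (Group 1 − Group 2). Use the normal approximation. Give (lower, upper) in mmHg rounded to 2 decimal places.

Per-group SEs: s₁/√n₁ = 17/√66 = 2.0926, s₂/√n₂ = 17/√144 = 1.4167.
Unpooled SE of the difference: √(4.37897476 + 2.00703889) = 2.5271.
Margin of error = z* · SE = 1.960 × 2.5271 = 4.9531.
x̄₁ − x̄₂ = 116 − 125 = -9.0000.
CI: -9.0000 ± 4.9531 = (-13.95, -4.05).

(-13.95, -4.05)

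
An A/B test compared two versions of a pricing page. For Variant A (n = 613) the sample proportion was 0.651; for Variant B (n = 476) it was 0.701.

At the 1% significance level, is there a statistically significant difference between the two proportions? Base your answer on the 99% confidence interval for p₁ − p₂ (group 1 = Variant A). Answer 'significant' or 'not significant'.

Each SE is √(p̂(1−p̂)/n): √(0.6510·0.3490/613) = 0.01925 and √(0.7010·0.2990/476) = 0.02098.
SE(p̂₁ − p̂₂) = √(SE₁² + SE₂²) = √(0.0003705625 + 0.0004401604) = 0.02847, since the two samples are independent.
At 99% confidence z* = 2.576; margin = 2.576 × 0.02847 = 0.07334.
The difference is 0.6510 − 0.7010 = -0.0500, so the interval is -0.0500 ± 0.07334 = (-0.12334, 0.02334).
The interval (-0.12334, 0.02334) contains 0, so the difference is not significant.

not significant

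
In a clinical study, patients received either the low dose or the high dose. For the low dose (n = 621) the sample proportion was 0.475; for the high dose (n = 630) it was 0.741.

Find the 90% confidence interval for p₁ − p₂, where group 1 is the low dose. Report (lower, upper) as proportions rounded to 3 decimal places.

(-0.310, -0.222)

SE₁ = √(p̂₁(1−p̂₁)/n₁) = √(0.4750·0.5250/621) = 0.02004; SE₂ = √(0.7410·0.2590/630) = 0.01745.
Independent samples: SE of the difference = √(SE₁² + SE₂²) = √(0.0004016016 + 0.0003045025) = 0.02657.
z* for 90% confidence is 1.645, so the margin of error is 1.645 × 0.02657 = 0.04371.
Point estimate p̂₁ − p̂₂ = 0.4750 − 0.7410 = -0.2660.
-0.2660 ± 0.04371 → (-0.310, -0.222).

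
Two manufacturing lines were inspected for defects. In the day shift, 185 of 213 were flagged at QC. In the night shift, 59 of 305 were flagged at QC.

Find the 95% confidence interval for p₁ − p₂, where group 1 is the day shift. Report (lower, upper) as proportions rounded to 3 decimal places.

(0.612, 0.739)

Sample proportions: 185/213 = 0.8685, 59/305 = 0.1934.
Each SE is √(p̂(1−p̂)/n): √(0.8685·0.1315/213) = 0.02316 and √(0.1934·0.8066/305) = 0.02262.
SE(p̂₁ − p̂₂) = √(SE₁² + SE₂²) = √(0.0005363856 + 0.0005116644) = 0.03237, since the two samples are independent.
At 95% confidence z* = 1.960; margin = 1.960 × 0.03237 = 0.06345.
The difference is 0.8685 − 0.1934 = 0.6751, so the interval is 0.6751 ± 0.06345 = (0.612, 0.739).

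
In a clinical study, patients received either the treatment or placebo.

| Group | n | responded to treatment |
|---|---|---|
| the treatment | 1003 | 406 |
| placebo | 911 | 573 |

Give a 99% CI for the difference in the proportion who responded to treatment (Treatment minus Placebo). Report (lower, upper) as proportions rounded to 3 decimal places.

p̂₁ = 406/1003 = 0.4048 and p̂₂ = 573/911 = 0.6290.
SE₁ = √(p̂₁(1−p̂₁)/n₁) = √(0.4048·0.5952/1003) = 0.01550; SE₂ = √(0.6290·0.3710/911) = 0.01600.
Independent samples: SE of the difference = √(SE₁² + SE₂²) = √(0.00024025 + 0.000256) = 0.02228.
z* for 99% confidence is 2.576, so the margin of error is 2.576 × 0.02228 = 0.05739.
Point estimate p̂₁ − p̂₂ = 0.4048 − 0.6290 = -0.2242.
-0.2242 ± 0.05739 → (-0.282, -0.167).

(-0.282, -0.167)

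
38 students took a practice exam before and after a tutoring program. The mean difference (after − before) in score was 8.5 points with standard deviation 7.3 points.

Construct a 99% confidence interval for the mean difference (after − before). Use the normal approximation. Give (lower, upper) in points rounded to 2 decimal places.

(5.45, 11.55)

Paired design: SE = s_d/√n = 7.3/√38 = 1.1842.
z* = 2.576; margin of error = 2.576 × 1.1842 = 3.0505.
8.5 ± 3.0505 → (5.45, 11.55).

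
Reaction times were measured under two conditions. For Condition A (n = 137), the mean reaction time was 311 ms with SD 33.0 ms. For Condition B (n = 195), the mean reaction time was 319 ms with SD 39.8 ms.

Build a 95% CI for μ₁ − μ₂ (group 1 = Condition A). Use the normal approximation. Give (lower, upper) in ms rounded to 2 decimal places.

(-15.86, -0.14)

SE₁ = s₁/√n₁ = 33.0/√137 = 2.8194; SE₂ = 39.8/√195 = 2.8501.
Independent samples, unequal variances: SE_diff = √(SE₁² + SE₂²) = √(7.94901636 + 8.12307001) = 4.0090.
z* = 1.960, so margin of error = 1.960 × 4.0090 = 7.8576.
Difference in means = 311 − 319 = -8.0000.
-8.0000 ± 7.8576 → (-15.86, -0.14).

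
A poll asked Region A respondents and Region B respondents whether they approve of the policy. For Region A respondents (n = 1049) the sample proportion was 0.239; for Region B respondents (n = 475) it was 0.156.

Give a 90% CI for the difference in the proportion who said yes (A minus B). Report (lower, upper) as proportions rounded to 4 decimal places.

The two standard errors are √(0.2390×0.7610/1049) = 0.01317 and √(0.1560×0.8440/475) = 0.01665.
Because the samples are independent, SE_diff = √(0.01317² + 0.01665²) = 0.02123.
Using z* = 1.645 for 90%, ME = 1.645 × 0.02123 = 0.03492.
p̂₁ − p̂₂ = 0.0830; interval 0.0830 ± 0.03492 gives (0.0481, 0.1179).

(0.0481, 0.1179)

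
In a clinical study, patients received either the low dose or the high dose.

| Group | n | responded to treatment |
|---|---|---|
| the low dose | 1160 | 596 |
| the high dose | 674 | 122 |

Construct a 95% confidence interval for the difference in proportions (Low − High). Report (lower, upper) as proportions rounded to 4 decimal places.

(0.2919, 0.3737)

p̂₁ = 596/1160 = 0.5138 and p̂₂ = 122/674 = 0.1810.
SE₁ = √(p̂₁(1−p̂₁)/n₁) = √(0.5138·0.4862/1160) = 0.01467; SE₂ = √(0.1810·0.8190/674) = 0.01483.
Independent samples: SE of the difference = √(SE₁² + SE₂²) = √(0.0002152089 + 0.0002199289) = 0.02086.
z* for 95% confidence is 1.960, so the margin of error is 1.960 × 0.02086 = 0.04089.
Point estimate p̂₁ − p̂₂ = 0.5138 − 0.1810 = 0.3328.
0.3328 ± 0.04089 → (0.2919, 0.3737).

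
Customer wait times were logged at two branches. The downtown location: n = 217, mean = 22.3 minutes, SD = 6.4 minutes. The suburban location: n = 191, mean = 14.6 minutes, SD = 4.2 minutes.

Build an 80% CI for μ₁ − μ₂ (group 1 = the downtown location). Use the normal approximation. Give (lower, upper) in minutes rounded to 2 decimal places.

(7.02, 8.38)

Standard errors of each mean: 6.4/√217 = 0.4345 and 4.2/√191 = 0.3039.
SE(x̄₁ − x̄₂) = √(0.4345² + 0.3039²) = 0.5302 for independent samples with unequal variances.
With z* = 1.282, the margin is 1.282 × 0.5302 = 0.6797.
x̄₁ − x̄₂ = 22.3 − 14.6 = 7.7000; the interval is 7.7000 ± 0.6797 = (7.02, 8.38).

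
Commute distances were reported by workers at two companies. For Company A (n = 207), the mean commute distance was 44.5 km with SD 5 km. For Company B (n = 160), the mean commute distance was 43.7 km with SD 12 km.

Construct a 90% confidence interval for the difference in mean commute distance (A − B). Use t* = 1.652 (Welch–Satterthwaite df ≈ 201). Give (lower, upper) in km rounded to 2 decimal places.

SE₁ = s₁/√n₁ = 5/√207 = 0.3475; SE₂ = 12/√160 = 0.9487.
Independent samples, unequal variances: SE_diff = √(SE₁² + SE₂²) = √(0.12075625 + 0.90003169) = 1.0103.
t* = 1.652, so margin of error = 1.652 × 1.0103 = 1.6690.
Difference in means = 44.5 − 43.7 = 0.8000.
0.8000 ± 1.6690 → (-0.87, 2.47).

(-0.87, 2.47)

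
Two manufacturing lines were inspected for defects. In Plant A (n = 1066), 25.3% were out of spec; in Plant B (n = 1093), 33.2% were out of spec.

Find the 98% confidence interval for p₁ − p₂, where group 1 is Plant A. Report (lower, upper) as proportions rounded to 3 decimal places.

Each SE is √(p̂(1−p̂)/n): √(0.2530·0.7470/1066) = 0.01332 and √(0.3320·0.6680/1093) = 0.01424.
SE(p̂₁ − p̂₂) = √(SE₁² + SE₂²) = √(0.0001774224 + 0.0002027776) = 0.01950, since the two samples are independent.
At 98% confidence z* = 2.326; margin = 2.326 × 0.01950 = 0.04536.
The difference is 0.2530 − 0.3320 = -0.0790, so the interval is -0.0790 ± 0.04536 = (-0.124, -0.034).

(-0.124, -0.034)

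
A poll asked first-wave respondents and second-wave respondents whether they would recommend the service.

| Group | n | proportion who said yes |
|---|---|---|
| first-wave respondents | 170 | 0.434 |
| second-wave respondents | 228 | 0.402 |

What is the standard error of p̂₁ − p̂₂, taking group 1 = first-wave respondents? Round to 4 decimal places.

SE₁ = √(p̂₁(1−p̂₁)/n₁) = √(0.4340·0.5660/170) = 0.03801; SE₂ = √(0.4020·0.5980/228) = 0.03247.
Independent samples: SE of the difference = √(SE₁² + SE₂²) = √(0.0014447601 + 0.0010543009) = 0.04999.

0.0500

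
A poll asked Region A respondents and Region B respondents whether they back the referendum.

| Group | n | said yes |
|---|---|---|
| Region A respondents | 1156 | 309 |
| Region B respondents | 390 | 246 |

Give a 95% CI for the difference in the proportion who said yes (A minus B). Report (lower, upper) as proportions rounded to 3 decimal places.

First, p̂₁ = 309/1156 = 0.2673; p̂₂ = 246/390 = 0.6308.
The two standard errors are √(0.2673×0.7327/1156) = 0.01302 and √(0.6308×0.3692/390) = 0.02444.
Because the samples are independent, SE_diff = √(0.01302² + 0.02444²) = 0.02769.
Using z* = 1.960 for 95%, ME = 1.960 × 0.02769 = 0.05427.
p̂₁ − p̂₂ = -0.3635; interval -0.3635 ± 0.05427 gives (-0.418, -0.309).

(-0.418, -0.309)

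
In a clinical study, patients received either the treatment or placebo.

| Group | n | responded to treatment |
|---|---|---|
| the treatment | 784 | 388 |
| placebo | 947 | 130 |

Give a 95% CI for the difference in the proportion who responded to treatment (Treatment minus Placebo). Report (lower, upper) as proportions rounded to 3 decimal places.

First, p̂₁ = 388/784 = 0.4949; p̂₂ = 130/947 = 0.1373.
The two standard errors are √(0.4949×0.5051/784) = 0.01786 and √(0.1373×0.8627/947) = 0.01118.
Because the samples are independent, SE_diff = √(0.01786² + 0.01118²) = 0.02107.
Using z* = 1.960 for 95%, ME = 1.960 × 0.02107 = 0.04130.
p̂₁ − p̂₂ = 0.3576; interval 0.3576 ± 0.04130 gives (0.316, 0.399).

(0.316, 0.399)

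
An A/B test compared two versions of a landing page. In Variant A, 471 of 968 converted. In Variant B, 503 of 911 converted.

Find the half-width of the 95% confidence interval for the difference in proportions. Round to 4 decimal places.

Sample proportions: 471/968 = 0.4866, 503/911 = 0.5521.
Each SE is √(p̂(1−p̂)/n): √(0.4866·0.5134/968) = 0.01606 and √(0.5521·0.4479/911) = 0.01648.
SE(p̂₁ − p̂₂) = √(SE₁² + SE₂²) = √(0.0002579236 + 0.0002715904) = 0.02301, since the two samples are independent.
At 95% confidence z* = 1.960; margin = 1.960 × 0.02301 = 0.04510.

0.0451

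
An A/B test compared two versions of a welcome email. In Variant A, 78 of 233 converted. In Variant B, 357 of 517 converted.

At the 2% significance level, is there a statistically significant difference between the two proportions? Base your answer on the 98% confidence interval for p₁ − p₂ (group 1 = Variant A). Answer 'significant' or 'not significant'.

significant

p̂₁ = 78/233 = 0.3348 and p̂₂ = 357/517 = 0.6905.
SE₁ = √(p̂₁(1−p̂₁)/n₁) = √(0.3348·0.6652/233) = 0.03092; SE₂ = √(0.6905·0.3095/517) = 0.02033.
Independent samples: SE of the difference = √(SE₁² + SE₂²) = √(0.0009560464 + 0.0004133089) = 0.03700.
z* for 98% confidence is 2.326, so the margin of error is 2.326 × 0.03700 = 0.08606.
Point estimate p̂₁ − p̂₂ = 0.3348 − 0.6905 = -0.3557.
-0.3557 ± 0.08606 → (-0.44176, -0.26964).
The interval (-0.44176, -0.26964) does not contain 0, so the difference is significant.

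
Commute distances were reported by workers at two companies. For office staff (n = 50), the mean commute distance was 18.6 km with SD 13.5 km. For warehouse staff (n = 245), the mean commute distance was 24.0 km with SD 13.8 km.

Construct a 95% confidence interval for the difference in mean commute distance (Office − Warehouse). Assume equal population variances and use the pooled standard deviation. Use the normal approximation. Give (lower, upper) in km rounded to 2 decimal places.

(-9.58, -1.22)

Pooled variance s_p² = [49·13.5² + 244·13.8²] / (50+245−2) = 189.0703, so s_p = 13.7503.
SE_diff = s_p·√(1/n₁ + 1/n₂) = 13.7503·√(1/50 + 1/245) = 2.1338.
z* = 1.960; margin = 1.960 × 2.1338 = 4.1822.
Difference = 18.6 − 24.0 = -5.4000.
-5.4000 ± 4.1822 → (-9.58, -1.22).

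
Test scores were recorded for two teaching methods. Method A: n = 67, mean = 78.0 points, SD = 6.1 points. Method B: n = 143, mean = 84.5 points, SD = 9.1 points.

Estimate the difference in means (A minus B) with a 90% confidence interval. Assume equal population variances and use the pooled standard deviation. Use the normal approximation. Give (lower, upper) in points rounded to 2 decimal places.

s_p = √[((n₁−1)s₁² + (n₂−1)s₂²)/(n₁+n₂−2)] = √[(66·6.1² + 142·9.1²)/208] = 8.2668.
SE = 8.2668·√(1/67 + 1/143) = 1.2239.
With z* = 1.645, margin = 1.645 × 1.2239 = 2.0133.
x̄₁ − x̄₂ = 78.0 − 84.5 = -6.5000; interval -6.5000 ± 2.0133 = (-8.51, -4.49).

(-8.51, -4.49)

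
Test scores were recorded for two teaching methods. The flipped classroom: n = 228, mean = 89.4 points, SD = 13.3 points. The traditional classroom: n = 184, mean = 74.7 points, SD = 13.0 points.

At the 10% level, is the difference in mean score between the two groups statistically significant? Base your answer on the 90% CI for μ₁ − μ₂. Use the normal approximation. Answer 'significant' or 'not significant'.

SE₁ = s₁/√n₁ = 13.3/√228 = 0.8808; SE₂ = 13.0/√184 = 0.9584.
Independent samples, unequal variances: SE_diff = √(SE₁² + SE₂²) = √(0.77580864 + 0.91853056) = 1.3017.
z* = 1.645, so margin of error = 1.645 × 1.3017 = 2.1413.
Difference in means = 89.4 − 74.7 = 14.7000.
14.7000 ± 2.1413 → (12.5587, 16.8413).
The interval (12.5587, 16.8413) does not contain 0, so the difference is significant.

significant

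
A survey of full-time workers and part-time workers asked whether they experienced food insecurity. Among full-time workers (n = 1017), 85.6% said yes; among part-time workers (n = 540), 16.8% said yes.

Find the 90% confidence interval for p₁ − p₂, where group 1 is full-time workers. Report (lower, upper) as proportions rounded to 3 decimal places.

(0.656, 0.720)

Each SE is √(p̂(1−p̂)/n): √(0.8560·0.1440/1017) = 0.01101 and √(0.1680·0.8320/540) = 0.01609.
SE(p̂₁ − p̂₂) = √(SE₁² + SE₂²) = √(0.0001212201 + 0.0002588881) = 0.01950, since the two samples are independent.
At 90% confidence z* = 1.645; margin = 1.645 × 0.01950 = 0.03208.
The difference is 0.8560 − 0.1680 = 0.6880, so the interval is 0.6880 ± 0.03208 = (0.656, 0.720).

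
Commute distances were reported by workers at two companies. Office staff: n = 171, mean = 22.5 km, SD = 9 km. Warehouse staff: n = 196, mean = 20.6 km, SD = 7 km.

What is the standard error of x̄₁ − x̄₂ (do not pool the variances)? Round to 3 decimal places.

Per-group SEs: s₁/√n₁ = 9/√171 = 0.6882, s₂/√n₂ = 7/√196 = 0.5000.
Unpooled SE of the difference: √(0.47361924 + 0.25) = 0.8507.

0.851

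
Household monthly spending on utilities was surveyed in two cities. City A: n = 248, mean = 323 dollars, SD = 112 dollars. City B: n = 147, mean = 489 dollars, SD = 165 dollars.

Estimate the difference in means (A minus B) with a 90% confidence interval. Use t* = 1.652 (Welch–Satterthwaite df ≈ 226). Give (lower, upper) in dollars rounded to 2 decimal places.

Standard errors of each mean: 112/√248 = 7.1120 and 165/√147 = 13.6090.
SE(x̄₁ − x̄₂) = √(7.1120² + 13.6090²) = 15.3553 for independent samples with unequal variances.
With t* = 1.652, the margin is 1.652 × 15.3553 = 25.3670.
x̄₁ − x̄₂ = 323 − 489 = -166.0000; the interval is -166.0000 ± 25.3670 = (-191.37, -140.63).

(-191.37, -140.63)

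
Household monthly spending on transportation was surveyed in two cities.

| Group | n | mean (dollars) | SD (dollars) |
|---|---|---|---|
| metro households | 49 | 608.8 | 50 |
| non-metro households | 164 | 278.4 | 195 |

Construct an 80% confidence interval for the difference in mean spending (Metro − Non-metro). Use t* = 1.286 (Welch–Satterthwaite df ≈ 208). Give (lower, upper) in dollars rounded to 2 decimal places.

SE₁ = s₁/√n₁ = 50/√49 = 7.1429; SE₂ = 195/√164 = 15.2269.
Independent samples, unequal variances: SE_diff = √(SE₁² + SE₂²) = √(51.02102041 + 231.85848361) = 16.8190.
t* = 1.286, so margin of error = 1.286 × 16.8190 = 21.6292.
Difference in means = 608.8 − 278.4 = 330.4000.
330.4000 ± 21.6292 → (308.77, 352.03).

(308.77, 352.03)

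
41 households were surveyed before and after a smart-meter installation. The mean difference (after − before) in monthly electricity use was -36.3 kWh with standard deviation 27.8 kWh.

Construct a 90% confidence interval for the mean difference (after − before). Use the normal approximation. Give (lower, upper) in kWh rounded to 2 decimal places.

Paired design: SE = s_d/√n = 27.8/√41 = 4.3416.
z* = 1.645; margin of error = 1.645 × 4.3416 = 7.1419.
-36.3 ± 7.1419 → (-43.44, -29.16).

(-43.44, -29.16)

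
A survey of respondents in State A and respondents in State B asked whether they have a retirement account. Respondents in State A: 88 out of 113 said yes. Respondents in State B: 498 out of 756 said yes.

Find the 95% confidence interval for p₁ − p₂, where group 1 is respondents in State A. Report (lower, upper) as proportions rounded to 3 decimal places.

First, p̂₁ = 88/113 = 0.7788; p̂₂ = 498/756 = 0.6587.
The two standard errors are √(0.7788×0.2212/113) = 0.03905 and √(0.6587×0.3413/756) = 0.01724.
Because the samples are independent, SE_diff = √(0.03905² + 0.01724²) = 0.04269.
Using z* = 1.960 for 95%, ME = 1.960 × 0.04269 = 0.08367.
p̂₁ − p̂₂ = 0.1201; interval 0.1201 ± 0.08367 gives (0.036, 0.204).

(0.036, 0.204)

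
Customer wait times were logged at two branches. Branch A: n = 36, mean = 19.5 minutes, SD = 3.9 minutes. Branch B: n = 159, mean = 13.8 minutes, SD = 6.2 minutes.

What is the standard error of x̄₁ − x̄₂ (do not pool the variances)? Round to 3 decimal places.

Per-group SEs: s₁/√n₁ = 3.9/√36 = 0.6500, s₂/√n₂ = 6.2/√159 = 0.4917.
Unpooled SE of the difference: √(0.4225 + 0.24176889) = 0.8150.

0.815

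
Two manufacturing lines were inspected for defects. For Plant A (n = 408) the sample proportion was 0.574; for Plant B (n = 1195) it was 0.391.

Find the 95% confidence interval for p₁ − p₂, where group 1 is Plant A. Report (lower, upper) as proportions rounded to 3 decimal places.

SE₁ = √(p̂₁(1−p̂₁)/n₁) = √(0.5740·0.4260/408) = 0.02448; SE₂ = √(0.3910·0.6090/1195) = 0.01412.
Independent samples: SE of the difference = √(SE₁² + SE₂²) = √(0.0005992704 + 0.0001993744) = 0.02826.
z* for 95% confidence is 1.960, so the margin of error is 1.960 × 0.02826 = 0.05539.
Point estimate p̂₁ − p̂₂ = 0.5740 − 0.3910 = 0.1830.
0.1830 ± 0.05539 → (0.128, 0.238).

(0.128, 0.238)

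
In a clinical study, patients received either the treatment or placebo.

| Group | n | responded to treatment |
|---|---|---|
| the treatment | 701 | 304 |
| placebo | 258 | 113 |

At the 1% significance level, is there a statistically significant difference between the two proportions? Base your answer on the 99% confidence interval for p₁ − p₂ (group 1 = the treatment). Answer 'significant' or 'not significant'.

Sample proportions: 304/701 = 0.4337, 113/258 = 0.4380.
Each SE is √(p̂(1−p̂)/n): √(0.4337·0.5663/701) = 0.01872 and √(0.4380·0.5620/258) = 0.03089.
SE(p̂₁ − p̂₂) = √(SE₁² + SE₂²) = √(0.0003504384 + 0.0009541921) = 0.03612, since the two samples are independent.
At 99% confidence z* = 2.576; margin = 2.576 × 0.03612 = 0.09305.
The difference is 0.4337 − 0.4380 = -0.0043, so the interval is -0.0043 ± 0.09305 = (-0.09735, 0.08875).
The interval (-0.09735, 0.08875) contains 0, so the difference is not significant.

not significant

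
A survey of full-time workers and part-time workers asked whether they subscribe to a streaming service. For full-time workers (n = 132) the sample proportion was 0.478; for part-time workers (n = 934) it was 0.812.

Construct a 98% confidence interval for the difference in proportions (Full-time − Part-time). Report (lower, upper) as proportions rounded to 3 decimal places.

(-0.439, -0.229)

Each SE is √(p̂(1−p̂)/n): √(0.4780·0.5220/132) = 0.04348 and √(0.8120·0.1880/934) = 0.01278.
SE(p̂₁ − p̂₂) = √(SE₁² + SE₂²) = √(0.0018905104 + 0.0001633284) = 0.04532, since the two samples are independent.
At 98% confidence z* = 2.326; margin = 2.326 × 0.04532 = 0.10541.
The difference is 0.4780 − 0.8120 = -0.3340, so the interval is -0.3340 ± 0.10541 = (-0.439, -0.229).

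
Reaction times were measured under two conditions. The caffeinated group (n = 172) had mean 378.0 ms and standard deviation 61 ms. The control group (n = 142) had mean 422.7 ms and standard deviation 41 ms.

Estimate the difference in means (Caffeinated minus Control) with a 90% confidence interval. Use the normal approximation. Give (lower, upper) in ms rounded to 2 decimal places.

(-54.22, -35.18)

Per-group SEs: s₁/√n₁ = 61/√172 = 4.6512, s₂/√n₂ = 41/√142 = 3.4406.
Unpooled SE of the difference: √(21.63366144 + 11.83772836) = 5.7854.
Margin of error = z* · SE = 1.645 × 5.7854 = 9.5170.
x̄₁ − x̄₂ = 378.0 − 422.7 = -44.7000.
CI: -44.7000 ± 9.5170 = (-54.22, -35.18).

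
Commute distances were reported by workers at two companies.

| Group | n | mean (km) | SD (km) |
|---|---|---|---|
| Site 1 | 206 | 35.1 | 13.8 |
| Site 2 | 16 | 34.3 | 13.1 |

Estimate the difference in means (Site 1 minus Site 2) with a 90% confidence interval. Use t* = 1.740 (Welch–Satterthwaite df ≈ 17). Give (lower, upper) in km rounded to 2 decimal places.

(-5.14, 6.74)

SE₁ = s₁/√n₁ = 13.8/√206 = 0.9615; SE₂ = 13.1/√16 = 3.2750.
Independent samples, unequal variances: SE_diff = √(SE₁² + SE₂²) = √(0.92448225 + 10.725625) = 3.4132.
t* = 1.740, so margin of error = 1.740 × 3.4132 = 5.9390.
Difference in means = 35.1 − 34.3 = 0.8000.
0.8000 ± 5.9390 → (-5.14, 6.74).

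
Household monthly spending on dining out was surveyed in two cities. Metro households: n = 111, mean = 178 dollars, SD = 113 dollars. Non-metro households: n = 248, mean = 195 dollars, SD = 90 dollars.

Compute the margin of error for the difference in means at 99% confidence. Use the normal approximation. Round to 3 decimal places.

Standard errors of each mean: 113/√111 = 10.7255 and 90/√248 = 5.7150.
SE(x̄₁ − x̄₂) = √(10.7255² + 5.7150²) = 12.1531 for independent samples with unequal variances.
With z* = 2.576, the margin is 2.576 × 12.1531 = 31.3064.

31.306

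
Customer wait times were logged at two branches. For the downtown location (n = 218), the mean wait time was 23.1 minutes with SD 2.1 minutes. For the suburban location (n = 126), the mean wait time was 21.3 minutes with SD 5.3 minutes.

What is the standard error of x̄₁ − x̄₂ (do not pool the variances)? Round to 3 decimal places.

Per-group SEs: s₁/√n₁ = 2.1/√218 = 0.1422, s₂/√n₂ = 5.3/√126 = 0.4722.
Unpooled SE of the difference: √(0.02022084 + 0.22297284) = 0.4931.

0.493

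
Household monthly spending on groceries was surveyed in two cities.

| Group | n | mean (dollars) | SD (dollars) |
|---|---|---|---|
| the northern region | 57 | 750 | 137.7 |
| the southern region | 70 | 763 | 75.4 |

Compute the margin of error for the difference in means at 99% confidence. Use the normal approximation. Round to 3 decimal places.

52.406

SE₁ = s₁/√n₁ = 137.7/√57 = 18.2388; SE₂ = 75.4/√70 = 9.0120.
Independent samples, unequal variances: SE_diff = √(SE₁² + SE₂²) = √(332.65382544 + 81.216144) = 20.3438.
z* = 2.576, so margin of error = 2.576 × 20.3438 = 52.4056.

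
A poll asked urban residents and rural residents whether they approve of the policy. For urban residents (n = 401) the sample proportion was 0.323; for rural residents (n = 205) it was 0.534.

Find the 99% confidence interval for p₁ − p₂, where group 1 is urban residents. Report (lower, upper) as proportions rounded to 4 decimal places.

(-0.3190, -0.1030)

SE₁ = √(p̂₁(1−p̂₁)/n₁) = √(0.3230·0.6770/401) = 0.02335; SE₂ = √(0.5340·0.4660/205) = 0.03484.
Independent samples: SE of the difference = √(SE₁² + SE₂²) = √(0.0005452225 + 0.0012138256) = 0.04194.
z* for 99% confidence is 2.576, so the margin of error is 2.576 × 0.04194 = 0.10804.
Point estimate p̂₁ − p̂₂ = 0.3230 − 0.5340 = -0.2110.
-0.2110 ± 0.10804 → (-0.3190, -0.1030).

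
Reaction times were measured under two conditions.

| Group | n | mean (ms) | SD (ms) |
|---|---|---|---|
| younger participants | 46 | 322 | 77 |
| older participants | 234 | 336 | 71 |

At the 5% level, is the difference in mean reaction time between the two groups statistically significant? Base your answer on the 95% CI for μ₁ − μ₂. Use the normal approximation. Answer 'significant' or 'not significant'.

Per-group SEs: s₁/√n₁ = 77/√46 = 11.3530, s₂/√n₂ = 71/√234 = 4.6414.
Unpooled SE of the difference: √(128.890609 + 21.54259396) = 12.2651.
Margin of error = z* · SE = 1.960 × 12.2651 = 24.0396.
x̄₁ − x̄₂ = 322 − 336 = -14.0000.
CI: -14.0000 ± 24.0396 = (-38.0396, 10.0396).
The interval (-38.0396, 10.0396) contains 0, so the difference is not significant.

not significant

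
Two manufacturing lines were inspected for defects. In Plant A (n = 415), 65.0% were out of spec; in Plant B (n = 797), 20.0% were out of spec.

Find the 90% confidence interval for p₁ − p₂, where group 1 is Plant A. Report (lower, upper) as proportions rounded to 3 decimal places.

(0.405, 0.495)

The two standard errors are √(0.6500×0.3500/415) = 0.02341 and √(0.2000×0.8000/797) = 0.01417.
Because the samples are independent, SE_diff = √(0.02341² + 0.01417²) = 0.02736.
Using z* = 1.645 for 90%, ME = 1.645 × 0.02736 = 0.04501.
p̂₁ − p̂₂ = 0.4500; interval 0.4500 ± 0.04501 gives (0.405, 0.495).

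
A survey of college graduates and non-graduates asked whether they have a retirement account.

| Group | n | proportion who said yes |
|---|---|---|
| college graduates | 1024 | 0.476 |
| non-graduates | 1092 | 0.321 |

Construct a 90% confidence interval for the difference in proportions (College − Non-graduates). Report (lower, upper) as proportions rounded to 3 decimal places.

SE₁ = √(p̂₁(1−p̂₁)/n₁) = √(0.4760·0.5240/1024) = 0.01561; SE₂ = √(0.3210·0.6790/1092) = 0.01413.
Independent samples: SE of the difference = √(SE₁² + SE₂²) = √(0.0002436721 + 0.0001996569) = 0.02106.
z* for 90% confidence is 1.645, so the margin of error is 1.645 × 0.02106 = 0.03464.
Point estimate p̂₁ − p̂₂ = 0.4760 − 0.3210 = 0.1550.
0.1550 ± 0.03464 → (0.120, 0.190).

(0.120, 0.190)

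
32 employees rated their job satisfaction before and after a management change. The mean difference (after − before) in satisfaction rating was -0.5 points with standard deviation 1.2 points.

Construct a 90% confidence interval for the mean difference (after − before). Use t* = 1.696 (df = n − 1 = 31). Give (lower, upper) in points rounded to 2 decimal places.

This is a matched-pairs design, so SE = s_d/√n = 1.2/√32 = 0.2121.
Margin = 1.696 × 0.2121 = 0.3597; the interval is -0.5 ± 0.3597 = (-0.86, -0.14).

(-0.86, -0.14)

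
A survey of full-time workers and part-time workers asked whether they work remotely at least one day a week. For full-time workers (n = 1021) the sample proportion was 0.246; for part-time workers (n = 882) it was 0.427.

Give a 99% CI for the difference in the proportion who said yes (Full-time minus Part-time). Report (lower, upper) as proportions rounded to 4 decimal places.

(-0.2362, -0.1258)

The two standard errors are √(0.2460×0.7540/1021) = 0.01348 and √(0.4270×0.5730/882) = 0.01666.
Because the samples are independent, SE_diff = √(0.01348² + 0.01666²) = 0.02143.
Using z* = 2.576 for 99%, ME = 2.576 × 0.02143 = 0.05520.
p̂₁ − p̂₂ = -0.1810; interval -0.1810 ± 0.05520 gives (-0.2362, -0.1258).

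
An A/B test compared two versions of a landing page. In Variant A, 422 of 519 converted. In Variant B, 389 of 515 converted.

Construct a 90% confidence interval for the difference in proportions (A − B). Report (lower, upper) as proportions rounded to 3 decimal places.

(0.016, 0.100)

First, p̂₁ = 422/519 = 0.8131; p̂₂ = 389/515 = 0.7553.
The two standard errors are √(0.8131×0.1869/519) = 0.01711 and √(0.7553×0.2447/515) = 0.01894.
Because the samples are independent, SE_diff = √(0.01711² + 0.01894²) = 0.02552.
Using z* = 1.645 for 90%, ME = 1.645 × 0.02552 = 0.04198.
p̂₁ − p̂₂ = 0.0578; interval 0.0578 ± 0.04198 gives (0.016, 0.100).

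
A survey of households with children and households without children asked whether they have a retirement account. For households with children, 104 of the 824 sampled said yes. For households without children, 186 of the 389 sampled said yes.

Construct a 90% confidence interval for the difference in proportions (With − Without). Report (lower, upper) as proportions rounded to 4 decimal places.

(-0.3977, -0.3061)

p̂₁ = 104/824 = 0.1262 and p̂₂ = 186/389 = 0.4781.
SE₁ = √(p̂₁(1−p̂₁)/n₁) = √(0.1262·0.8738/824) = 0.01157; SE₂ = √(0.4781·0.5219/389) = 0.02533.
Independent samples: SE of the difference = √(SE₁² + SE₂²) = √(0.0001338649 + 0.0006416089) = 0.02785.
z* for 90% confidence is 1.645, so the margin of error is 1.645 × 0.02785 = 0.04581.
Point estimate p̂₁ − p̂₂ = 0.1262 − 0.4781 = -0.3519.
-0.3519 ± 0.04581 → (-0.3977, -0.3061).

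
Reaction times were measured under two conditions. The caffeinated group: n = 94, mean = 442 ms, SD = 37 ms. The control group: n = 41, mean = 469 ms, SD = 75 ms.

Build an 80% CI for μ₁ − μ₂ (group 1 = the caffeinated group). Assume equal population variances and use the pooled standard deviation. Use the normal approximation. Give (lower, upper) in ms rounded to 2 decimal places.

Pooled variance s_p² = [93·37² + 40·75²] / (94+41−2) = 2649.0000, so s_p = 51.4684.
SE_diff = s_p·√(1/n₁ + 1/n₂) = 51.4684·√(1/94 + 1/41) = 9.6328.
z* = 1.282; margin = 1.282 × 9.6328 = 12.3492.
Difference = 442 − 469 = -27.0000.
-27.0000 ± 12.3492 → (-39.35, -14.65).

(-39.35, -14.65)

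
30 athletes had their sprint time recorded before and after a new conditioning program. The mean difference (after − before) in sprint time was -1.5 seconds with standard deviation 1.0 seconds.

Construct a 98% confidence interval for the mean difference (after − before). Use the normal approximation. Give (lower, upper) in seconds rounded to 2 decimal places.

(-1.92, -1.08)

Paired design: SE = s_d/√n = 1.0/√30 = 0.1826.
z* = 2.326; margin of error = 2.326 × 0.1826 = 0.4247.
-1.5 ± 0.4247 → (-1.92, -1.08).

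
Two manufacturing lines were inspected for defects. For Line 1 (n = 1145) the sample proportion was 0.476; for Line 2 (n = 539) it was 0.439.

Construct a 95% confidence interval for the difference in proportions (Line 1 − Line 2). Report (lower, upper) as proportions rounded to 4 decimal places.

SE₁ = √(p̂₁(1−p̂₁)/n₁) = √(0.4760·0.5240/1145) = 0.01476; SE₂ = √(0.4390·0.5610/539) = 0.02138.
Independent samples: SE of the difference = √(SE₁² + SE₂²) = √(0.0002178576 + 0.0004571044) = 0.02598.
z* for 95% confidence is 1.960, so the margin of error is 1.960 × 0.02598 = 0.05092.
Point estimate p̂₁ − p̂₂ = 0.4760 − 0.4390 = 0.0370.
0.0370 ± 0.05092 → (-0.0139, 0.0879).

(-0.0139, 0.0879)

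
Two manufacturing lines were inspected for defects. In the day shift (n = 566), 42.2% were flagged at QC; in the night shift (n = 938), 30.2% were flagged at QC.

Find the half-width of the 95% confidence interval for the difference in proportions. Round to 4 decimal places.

SE₁ = √(p̂₁(1−p̂₁)/n₁) = √(0.4220·0.5780/566) = 0.02076; SE₂ = √(0.3020·0.6980/938) = 0.01499.
Independent samples: SE of the difference = √(SE₁² + SE₂²) = √(0.0004309776 + 0.0002247001) = 0.02561.
z* for 95% confidence is 1.960, so the margin of error is 1.960 × 0.02561 = 0.05020.

0.0502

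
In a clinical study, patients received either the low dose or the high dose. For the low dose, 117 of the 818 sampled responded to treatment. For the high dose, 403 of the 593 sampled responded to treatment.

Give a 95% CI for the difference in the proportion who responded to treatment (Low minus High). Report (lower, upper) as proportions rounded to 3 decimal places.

p̂₁ = 117/818 = 0.1430 and p̂₂ = 403/593 = 0.6796.
SE₁ = √(p̂₁(1−p̂₁)/n₁) = √(0.1430·0.8570/818) = 0.01224; SE₂ = √(0.6796·0.3204/593) = 0.01916.
Independent samples: SE of the difference = √(SE₁² + SE₂²) = √(0.0001498176 + 0.0003671056) = 0.02274.
z* for 95% confidence is 1.960, so the margin of error is 1.960 × 0.02274 = 0.04457.
Point estimate p̂₁ − p̂₂ = 0.1430 − 0.6796 = -0.5366.
-0.5366 ± 0.04457 → (-0.581, -0.492).

(-0.581, -0.492)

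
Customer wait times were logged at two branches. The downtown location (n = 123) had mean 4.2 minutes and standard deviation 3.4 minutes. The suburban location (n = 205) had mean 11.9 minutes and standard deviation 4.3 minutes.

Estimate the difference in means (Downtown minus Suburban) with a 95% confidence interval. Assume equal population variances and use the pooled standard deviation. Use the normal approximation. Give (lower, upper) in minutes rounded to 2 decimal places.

Pooled variance s_p² = [122·3.4² + 204·4.3²] / (123+205−2) = 15.8966, so s_p = 3.9871.
SE_diff = s_p·√(1/n₁ + 1/n₂) = 3.9871·√(1/123 + 1/205) = 0.4547.
z* = 1.960; margin = 1.960 × 0.4547 = 0.8912.
Difference = 4.2 − 11.9 = -7.7000.
-7.7000 ± 0.8912 → (-8.59, -6.81).

(-8.59, -6.81)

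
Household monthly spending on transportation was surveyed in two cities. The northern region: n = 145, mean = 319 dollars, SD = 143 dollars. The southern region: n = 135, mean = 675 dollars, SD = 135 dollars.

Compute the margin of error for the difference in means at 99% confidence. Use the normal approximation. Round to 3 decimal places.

Standard errors of each mean: 143/√145 = 11.8755 and 135/√135 = 11.6190.
SE(x̄₁ − x̄₂) = √(11.8755² + 11.6190²) = 16.6141 for independent samples with unequal variances.
With z* = 2.576, the margin is 2.576 × 16.6141 = 42.7979.

42.798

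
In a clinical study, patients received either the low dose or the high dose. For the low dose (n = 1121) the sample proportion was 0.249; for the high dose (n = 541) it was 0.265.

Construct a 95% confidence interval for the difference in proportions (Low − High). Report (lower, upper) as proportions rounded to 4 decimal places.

SE₁ = √(p̂₁(1−p̂₁)/n₁) = √(0.2490·0.7510/1121) = 0.01292; SE₂ = √(0.2650·0.7350/541) = 0.01897.
Independent samples: SE of the difference = √(SE₁² + SE₂²) = √(0.0001669264 + 0.0003598609) = 0.02295.
z* for 95% confidence is 1.960, so the margin of error is 1.960 × 0.02295 = 0.04498.
Point estimate p̂₁ − p̂₂ = 0.2490 − 0.2650 = -0.0160.
-0.0160 ± 0.04498 → (-0.0610, 0.0290).

(-0.0610, 0.0290)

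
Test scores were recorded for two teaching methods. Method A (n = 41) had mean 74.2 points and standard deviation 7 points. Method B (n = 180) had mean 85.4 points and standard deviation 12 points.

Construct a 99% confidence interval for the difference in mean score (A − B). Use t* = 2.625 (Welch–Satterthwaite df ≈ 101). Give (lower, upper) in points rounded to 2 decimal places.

SE₁ = s₁/√n₁ = 7/√41 = 1.0932; SE₂ = 12/√180 = 0.8944.
Independent samples, unequal variances: SE_diff = √(SE₁² + SE₂²) = √(1.19508624 + 0.79995136) = 1.4125.
t* = 2.625, so margin of error = 2.625 × 1.4125 = 3.7078.
Difference in means = 74.2 − 85.4 = -11.2000.
-11.2000 ± 3.7078 → (-14.91, -7.49).

(-14.91, -7.49)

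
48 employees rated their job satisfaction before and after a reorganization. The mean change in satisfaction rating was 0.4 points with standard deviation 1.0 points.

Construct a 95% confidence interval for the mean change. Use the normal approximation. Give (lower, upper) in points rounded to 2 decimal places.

Paired design: SE = s_d/√n = 1.0/√48 = 0.1443.
z* = 1.960; margin of error = 1.960 × 0.1443 = 0.2828.
0.4 ± 0.2828 → (0.12, 0.68).

(0.12, 0.68)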